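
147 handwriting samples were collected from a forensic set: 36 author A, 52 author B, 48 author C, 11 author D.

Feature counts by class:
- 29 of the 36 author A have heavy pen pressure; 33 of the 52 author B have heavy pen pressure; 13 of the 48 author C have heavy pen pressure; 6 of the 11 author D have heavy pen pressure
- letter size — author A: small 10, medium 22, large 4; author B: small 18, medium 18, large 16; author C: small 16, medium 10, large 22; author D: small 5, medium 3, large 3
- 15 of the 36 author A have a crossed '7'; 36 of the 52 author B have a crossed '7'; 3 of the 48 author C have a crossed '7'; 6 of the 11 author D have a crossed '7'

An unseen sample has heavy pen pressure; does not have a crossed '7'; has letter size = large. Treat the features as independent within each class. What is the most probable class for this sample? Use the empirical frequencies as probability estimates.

author A: (36/147) × (29/36) × (4/36) × (21/36) ≈ 0.0127866
author B: (52/147) × (33/52) × (16/52) × (16/52) ≈ 0.0212535
author C: (48/147) × (13/48) × (22/48) × (45/48) ≈ 0.0379996
author D: (11/147) × (6/11) × (3/11) × (5/11) ≈ 0.00505988
Highest score → author C.

author C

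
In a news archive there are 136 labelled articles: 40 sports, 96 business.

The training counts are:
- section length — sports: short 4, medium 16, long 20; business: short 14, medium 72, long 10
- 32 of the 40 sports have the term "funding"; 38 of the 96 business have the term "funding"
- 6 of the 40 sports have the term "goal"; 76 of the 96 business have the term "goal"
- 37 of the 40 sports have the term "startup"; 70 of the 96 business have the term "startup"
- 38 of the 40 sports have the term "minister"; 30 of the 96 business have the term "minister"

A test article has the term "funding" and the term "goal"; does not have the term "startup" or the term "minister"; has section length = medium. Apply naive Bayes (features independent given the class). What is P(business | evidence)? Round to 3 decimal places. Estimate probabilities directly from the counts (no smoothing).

sports: (40/136) × (16/40) × (32/40) × (6/40) × (3/40) × (2/40) ≈ 0.0000529412
business: (96/136) × (72/96) × (38/96) × (76/96) × (26/96) × (66/96) ≈ 0.0308904
P(business | x) = 0.0308904 / 0.0309433412 ≈ 0.998

0.998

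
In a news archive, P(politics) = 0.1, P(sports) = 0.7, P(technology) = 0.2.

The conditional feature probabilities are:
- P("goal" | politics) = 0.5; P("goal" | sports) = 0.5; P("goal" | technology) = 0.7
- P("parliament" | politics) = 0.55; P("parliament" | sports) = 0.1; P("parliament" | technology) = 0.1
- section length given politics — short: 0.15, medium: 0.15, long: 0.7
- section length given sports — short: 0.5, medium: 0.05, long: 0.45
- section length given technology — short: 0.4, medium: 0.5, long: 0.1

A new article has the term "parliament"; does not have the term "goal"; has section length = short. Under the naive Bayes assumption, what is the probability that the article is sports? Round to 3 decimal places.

0.728

politics: 0.1 × (1−0.5) × 0.55 × 0.15 = 0.004125
sports: 0.7 × (1−0.5) × 0.1 × 0.5 = 0.0175
technology: 0.2 × (1−0.7) × 0.1 × 0.4 = 0.0024
P(sports | x) = 0.0175 / 0.024025 ≈ 0.728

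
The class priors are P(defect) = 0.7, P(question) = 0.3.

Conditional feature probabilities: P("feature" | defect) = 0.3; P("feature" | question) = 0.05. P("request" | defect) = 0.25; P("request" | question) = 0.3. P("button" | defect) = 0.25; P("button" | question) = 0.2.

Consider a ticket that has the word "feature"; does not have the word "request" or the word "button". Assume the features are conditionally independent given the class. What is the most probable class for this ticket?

defect

defect: 0.7 × 0.3 × (1−0.25) × (1−0.25) = 0.118125
question: 0.3 × 0.05 × (1−0.3) × (1−0.2) = 0.0084
Highest score → defect.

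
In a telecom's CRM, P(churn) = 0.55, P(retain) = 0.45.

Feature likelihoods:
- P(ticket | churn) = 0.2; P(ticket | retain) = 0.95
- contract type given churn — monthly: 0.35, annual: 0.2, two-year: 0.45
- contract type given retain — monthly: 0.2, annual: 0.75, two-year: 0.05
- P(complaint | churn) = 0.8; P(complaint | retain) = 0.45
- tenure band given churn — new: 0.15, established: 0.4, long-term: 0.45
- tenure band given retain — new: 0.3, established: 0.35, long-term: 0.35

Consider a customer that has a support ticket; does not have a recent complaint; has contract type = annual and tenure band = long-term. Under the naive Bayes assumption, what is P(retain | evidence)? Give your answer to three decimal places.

churn: 0.55 × 0.2 × 0.2 × (1−0.8) × 0.45 = 0.00198
retain: 0.45 × 0.95 × 0.75 × (1−0.45) × 0.35 = 0.0617203125
P(retain | x) = 0.0617203125 / 0.0637003125 ≈ 0.969

0.969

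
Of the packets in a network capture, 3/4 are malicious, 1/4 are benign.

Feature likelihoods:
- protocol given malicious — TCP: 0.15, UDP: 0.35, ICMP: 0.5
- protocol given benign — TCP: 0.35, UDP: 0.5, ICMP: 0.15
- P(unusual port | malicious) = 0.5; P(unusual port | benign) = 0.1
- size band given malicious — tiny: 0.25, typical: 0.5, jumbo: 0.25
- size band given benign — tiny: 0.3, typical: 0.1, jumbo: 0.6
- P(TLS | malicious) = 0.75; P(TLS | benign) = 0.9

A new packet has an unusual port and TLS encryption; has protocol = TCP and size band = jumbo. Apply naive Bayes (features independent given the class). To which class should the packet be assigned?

malicious: 0.75 × 0.15 × 0.5 × 0.25 × 0.75 = 0.010546875
benign: 0.25 × 0.35 × 0.1 × 0.6 × 0.9 = 0.004725
Highest score → malicious.

malicious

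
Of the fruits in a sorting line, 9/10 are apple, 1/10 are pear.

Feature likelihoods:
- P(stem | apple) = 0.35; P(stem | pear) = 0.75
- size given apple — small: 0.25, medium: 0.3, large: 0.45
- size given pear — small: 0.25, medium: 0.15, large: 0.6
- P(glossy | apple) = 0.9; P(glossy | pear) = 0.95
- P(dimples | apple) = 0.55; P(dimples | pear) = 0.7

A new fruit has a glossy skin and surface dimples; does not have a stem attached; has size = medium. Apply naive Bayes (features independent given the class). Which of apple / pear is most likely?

apple: 0.9 × (1−0.35) × 0.3 × 0.9 × 0.55 = 0.0868725
pear: 0.1 × (1−0.75) × 0.15 × 0.95 × 0.7 = 0.00249375
Highest score → apple.

apple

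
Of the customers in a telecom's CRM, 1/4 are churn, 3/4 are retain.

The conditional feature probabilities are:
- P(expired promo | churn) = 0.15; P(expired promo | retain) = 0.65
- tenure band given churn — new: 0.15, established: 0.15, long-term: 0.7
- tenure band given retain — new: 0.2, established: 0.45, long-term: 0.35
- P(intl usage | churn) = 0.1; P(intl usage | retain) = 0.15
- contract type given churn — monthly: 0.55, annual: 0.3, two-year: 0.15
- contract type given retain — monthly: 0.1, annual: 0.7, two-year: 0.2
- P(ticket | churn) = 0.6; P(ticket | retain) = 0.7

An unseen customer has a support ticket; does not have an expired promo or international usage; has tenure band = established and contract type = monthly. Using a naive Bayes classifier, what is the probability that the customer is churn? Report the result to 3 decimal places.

0.574

churn: 0.25 × (1−0.15) × 0.15 × (1−0.1) × 0.55 × 0.6 = 0.009466875
retain: 0.75 × (1−0.65) × 0.45 × (1−0.15) × 0.1 × 0.7 = 0.0070284375
P(churn | x) = 0.009466875 / 0.0164953125 ≈ 0.574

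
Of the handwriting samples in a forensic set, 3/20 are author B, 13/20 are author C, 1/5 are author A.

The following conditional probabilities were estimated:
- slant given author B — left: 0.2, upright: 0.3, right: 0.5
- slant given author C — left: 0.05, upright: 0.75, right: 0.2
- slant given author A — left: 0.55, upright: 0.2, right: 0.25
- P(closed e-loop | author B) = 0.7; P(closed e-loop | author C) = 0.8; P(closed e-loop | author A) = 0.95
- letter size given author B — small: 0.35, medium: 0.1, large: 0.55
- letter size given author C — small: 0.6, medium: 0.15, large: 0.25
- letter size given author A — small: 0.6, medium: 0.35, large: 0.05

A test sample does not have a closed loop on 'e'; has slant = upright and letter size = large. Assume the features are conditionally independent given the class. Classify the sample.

author B: 0.15 × 0.3 × (1−0.7) × 0.55 = 0.007425
author C: 0.65 × 0.75 × (1−0.8) × 0.25 = 0.024375
author A: 0.2 × 0.2 × (1−0.95) × 0.05 = 0.0001
Highest score → author C.

author C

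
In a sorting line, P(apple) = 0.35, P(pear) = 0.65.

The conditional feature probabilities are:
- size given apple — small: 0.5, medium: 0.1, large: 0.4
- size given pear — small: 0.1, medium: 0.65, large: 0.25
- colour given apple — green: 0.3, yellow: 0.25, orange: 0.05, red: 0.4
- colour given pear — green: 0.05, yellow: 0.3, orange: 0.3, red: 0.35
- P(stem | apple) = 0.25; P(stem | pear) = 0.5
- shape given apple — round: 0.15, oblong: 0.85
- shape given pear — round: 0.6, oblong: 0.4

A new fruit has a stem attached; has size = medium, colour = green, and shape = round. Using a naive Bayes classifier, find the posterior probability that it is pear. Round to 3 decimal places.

0.942

apple: 0.35 × 0.1 × 0.3 × 0.25 × 0.15 = 0.00039375
pear: 0.65 × 0.65 × 0.05 × 0.5 × 0.6 = 0.0063375
P(pear | x) = 0.0063375 / 0.00673125 ≈ 0.942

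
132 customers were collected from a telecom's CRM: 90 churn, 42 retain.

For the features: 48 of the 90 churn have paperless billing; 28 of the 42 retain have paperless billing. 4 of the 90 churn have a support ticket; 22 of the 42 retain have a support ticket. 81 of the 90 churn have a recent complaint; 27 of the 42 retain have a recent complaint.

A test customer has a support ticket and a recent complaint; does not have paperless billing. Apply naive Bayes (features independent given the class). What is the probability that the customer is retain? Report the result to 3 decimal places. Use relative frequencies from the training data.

churn: (90/132) × (42/90) × (4/90) × (81/90) ≈ 0.0127273
retain: (42/132) × (14/42) × (22/42) × (27/42) ≈ 0.0357143
P(retain | x) = 0.0357143 / 0.0484416 ≈ 0.737

0.737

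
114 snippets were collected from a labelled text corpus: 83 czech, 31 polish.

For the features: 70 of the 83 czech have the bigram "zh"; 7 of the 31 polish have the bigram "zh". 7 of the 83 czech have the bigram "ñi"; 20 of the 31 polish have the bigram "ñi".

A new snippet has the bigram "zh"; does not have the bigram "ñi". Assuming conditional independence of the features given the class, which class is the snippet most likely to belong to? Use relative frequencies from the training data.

czech

czech: (83/114) × (70/83) × (76/83) ≈ 0.562249
polish: (31/114) × (7/31) × (11/31) ≈ 0.0217883
Highest score → czech.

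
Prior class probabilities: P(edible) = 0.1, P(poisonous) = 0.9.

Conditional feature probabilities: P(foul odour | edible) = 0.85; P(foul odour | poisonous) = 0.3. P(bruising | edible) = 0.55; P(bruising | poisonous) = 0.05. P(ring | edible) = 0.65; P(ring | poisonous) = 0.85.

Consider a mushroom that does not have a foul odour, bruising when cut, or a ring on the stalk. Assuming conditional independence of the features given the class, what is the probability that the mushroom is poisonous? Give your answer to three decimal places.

0.974

edible: 0.1 × (1−0.85) × (1−0.55) × (1−0.65) = 0.0023625
poisonous: 0.9 × (1−0.3) × (1−0.05) × (1−0.85) = 0.089775
P(poisonous | x) = 0.089775 / 0.0921375 ≈ 0.974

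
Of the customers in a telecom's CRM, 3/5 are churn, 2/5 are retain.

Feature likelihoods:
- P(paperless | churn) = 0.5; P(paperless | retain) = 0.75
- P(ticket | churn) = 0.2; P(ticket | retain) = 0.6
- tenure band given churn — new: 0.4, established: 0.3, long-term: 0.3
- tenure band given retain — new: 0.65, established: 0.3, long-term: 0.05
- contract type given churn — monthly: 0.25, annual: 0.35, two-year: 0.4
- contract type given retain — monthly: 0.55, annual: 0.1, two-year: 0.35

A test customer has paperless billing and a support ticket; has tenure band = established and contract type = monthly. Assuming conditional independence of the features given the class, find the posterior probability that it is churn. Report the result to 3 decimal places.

0.132

churn: 0.6 × 0.5 × 0.2 × 0.3 × 0.25 = 0.0045
retain: 0.4 × 0.75 × 0.6 × 0.3 × 0.55 = 0.0297
P(churn | x) = 0.0045 / 0.0342 ≈ 0.132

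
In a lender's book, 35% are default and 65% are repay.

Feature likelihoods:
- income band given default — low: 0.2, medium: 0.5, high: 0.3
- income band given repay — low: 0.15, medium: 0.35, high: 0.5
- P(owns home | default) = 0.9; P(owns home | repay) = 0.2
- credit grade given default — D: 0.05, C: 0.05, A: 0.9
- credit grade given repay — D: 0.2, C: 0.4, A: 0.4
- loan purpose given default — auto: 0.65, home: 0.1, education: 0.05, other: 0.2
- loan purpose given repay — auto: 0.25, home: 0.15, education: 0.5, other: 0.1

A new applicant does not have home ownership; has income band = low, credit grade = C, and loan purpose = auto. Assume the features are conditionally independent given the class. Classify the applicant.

repay

default: 0.35 × 0.2 × (1−0.9) × 0.05 × 0.65 = 0.0002275
repay: 0.65 × 0.15 × (1−0.2) × 0.4 × 0.25 = 0.0078
Highest score → repay.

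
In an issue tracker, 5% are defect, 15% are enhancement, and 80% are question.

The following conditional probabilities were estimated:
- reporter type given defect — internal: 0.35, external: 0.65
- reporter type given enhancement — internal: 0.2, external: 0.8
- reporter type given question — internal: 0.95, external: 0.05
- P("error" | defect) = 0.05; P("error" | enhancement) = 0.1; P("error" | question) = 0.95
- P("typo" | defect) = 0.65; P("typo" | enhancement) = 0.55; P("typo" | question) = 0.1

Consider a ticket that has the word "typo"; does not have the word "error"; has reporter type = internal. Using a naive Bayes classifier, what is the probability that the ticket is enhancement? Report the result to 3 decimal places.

0.504

defect: 0.05 × 0.35 × (1−0.05) × 0.65 = 0.01080625
enhancement: 0.15 × 0.2 × (1−0.1) × 0.55 = 0.01485
question: 0.8 × 0.95 × (1−0.95) × 0.1 = 0.0038
P(enhancement | x) = 0.01485 / 0.02945625 ≈ 0.504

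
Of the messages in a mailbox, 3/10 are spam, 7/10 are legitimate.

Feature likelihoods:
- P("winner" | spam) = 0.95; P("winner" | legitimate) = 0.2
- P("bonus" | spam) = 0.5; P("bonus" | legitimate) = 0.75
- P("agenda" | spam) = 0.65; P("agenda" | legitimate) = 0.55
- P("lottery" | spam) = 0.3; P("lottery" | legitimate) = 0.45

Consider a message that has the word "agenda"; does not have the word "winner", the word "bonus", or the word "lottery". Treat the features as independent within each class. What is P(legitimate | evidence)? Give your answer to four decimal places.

0.9254

spam: 0.3 × (1−0.95) × (1−0.5) × 0.65 × (1−0.3) = 0.0034125
legitimate: 0.7 × (1−0.2) × (1−0.75) × 0.55 × (1−0.45) = 0.04235
P(legitimate | x) = 0.04235 / 0.0457625 ≈ 0.9254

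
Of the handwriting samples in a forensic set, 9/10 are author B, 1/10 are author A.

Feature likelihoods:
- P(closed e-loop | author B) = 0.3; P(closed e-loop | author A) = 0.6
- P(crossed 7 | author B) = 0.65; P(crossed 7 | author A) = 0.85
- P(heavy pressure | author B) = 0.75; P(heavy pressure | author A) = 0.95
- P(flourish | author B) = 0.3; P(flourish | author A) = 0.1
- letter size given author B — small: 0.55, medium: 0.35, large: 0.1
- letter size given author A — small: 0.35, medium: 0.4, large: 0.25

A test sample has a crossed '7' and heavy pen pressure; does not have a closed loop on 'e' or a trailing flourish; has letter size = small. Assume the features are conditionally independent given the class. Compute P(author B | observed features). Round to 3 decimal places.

author B: 0.9 × (1−0.3) × 0.65 × 0.75 × (1−0.3) × 0.55 = 0.118243125
author A: 0.1 × (1−0.6) × 0.85 × 0.95 × (1−0.1) × 0.35 = 0.0101745
P(author B | x) = 0.118243125 / 0.128417625 ≈ 0.921

0.921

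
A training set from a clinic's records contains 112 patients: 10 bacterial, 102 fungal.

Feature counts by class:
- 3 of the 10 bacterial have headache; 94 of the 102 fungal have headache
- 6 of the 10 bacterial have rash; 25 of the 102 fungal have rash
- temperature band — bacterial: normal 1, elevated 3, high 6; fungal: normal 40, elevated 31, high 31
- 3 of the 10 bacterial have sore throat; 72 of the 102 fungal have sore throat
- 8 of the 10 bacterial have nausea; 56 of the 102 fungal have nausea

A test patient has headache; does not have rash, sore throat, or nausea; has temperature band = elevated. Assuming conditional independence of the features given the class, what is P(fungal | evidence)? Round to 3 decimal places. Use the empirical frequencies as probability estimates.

bacterial: (10/112) × (3/10) × (4/10) × (3/10) × (7/10) × (2/10) = 0.00045
fungal: (102/112) × (94/102) × (77/102) × (31/102) × (30/102) × (46/102) ≈ 0.0255412
P(fungal | x) = 0.0255412 / 0.0259912 ≈ 0.983

0.983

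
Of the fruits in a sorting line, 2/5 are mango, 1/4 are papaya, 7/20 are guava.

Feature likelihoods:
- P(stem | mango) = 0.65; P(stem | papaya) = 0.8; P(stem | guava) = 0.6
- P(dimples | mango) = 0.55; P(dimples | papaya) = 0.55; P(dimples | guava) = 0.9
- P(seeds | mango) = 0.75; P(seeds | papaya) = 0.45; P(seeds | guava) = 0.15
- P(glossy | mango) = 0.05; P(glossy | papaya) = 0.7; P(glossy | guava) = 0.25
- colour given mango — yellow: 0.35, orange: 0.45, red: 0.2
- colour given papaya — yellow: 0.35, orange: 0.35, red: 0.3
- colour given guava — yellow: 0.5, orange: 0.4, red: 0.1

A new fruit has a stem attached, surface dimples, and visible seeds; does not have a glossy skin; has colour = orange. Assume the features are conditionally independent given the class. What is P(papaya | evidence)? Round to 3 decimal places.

mango: 0.4 × 0.65 × 0.55 × 0.75 × (1−0.05) × 0.45 = 0.045849375
papaya: 0.25 × 0.8 × 0.55 × 0.45 × (1−0.7) × 0.35 = 0.0051975
guava: 0.35 × 0.6 × 0.9 × 0.15 × (1−0.25) × 0.4 = 0.008505
P(papaya | x) = 0.0051975 / 0.059551875 ≈ 0.087

0.087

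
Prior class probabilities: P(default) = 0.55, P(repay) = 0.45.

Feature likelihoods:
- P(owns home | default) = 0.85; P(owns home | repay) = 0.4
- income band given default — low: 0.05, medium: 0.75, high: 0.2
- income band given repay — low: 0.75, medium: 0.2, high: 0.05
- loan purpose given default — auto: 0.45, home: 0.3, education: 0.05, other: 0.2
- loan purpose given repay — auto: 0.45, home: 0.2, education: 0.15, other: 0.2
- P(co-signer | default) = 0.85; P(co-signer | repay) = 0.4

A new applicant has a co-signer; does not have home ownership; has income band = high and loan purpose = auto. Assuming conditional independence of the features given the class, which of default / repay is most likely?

default

default: 0.55 × (1−0.85) × 0.2 × 0.45 × 0.85 = 0.00631125
repay: 0.45 × (1−0.4) × 0.05 × 0.45 × 0.4 = 0.00243
Highest score → default.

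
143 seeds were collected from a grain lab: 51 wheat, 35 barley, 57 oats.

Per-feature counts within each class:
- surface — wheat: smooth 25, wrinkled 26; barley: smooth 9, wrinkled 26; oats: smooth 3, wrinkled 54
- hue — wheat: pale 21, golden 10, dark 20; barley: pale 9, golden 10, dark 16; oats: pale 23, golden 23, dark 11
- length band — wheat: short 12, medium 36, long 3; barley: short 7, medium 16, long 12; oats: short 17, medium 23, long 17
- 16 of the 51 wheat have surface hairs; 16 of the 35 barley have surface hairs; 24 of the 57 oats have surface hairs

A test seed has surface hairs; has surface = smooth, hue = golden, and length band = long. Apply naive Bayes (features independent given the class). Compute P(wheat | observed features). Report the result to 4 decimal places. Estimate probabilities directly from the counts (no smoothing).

0.1401

wheat: (51/143) × (25/51) × (10/51) × (3/51) × (16/51) ≈ 0.000632608
barley: (35/143) × (9/35) × (10/35) × (12/35) × (16/35) ≈ 0.00281841
oats: (57/143) × (3/57) × (23/57) × (17/57) × (24/57) ≈ 0.00106304
P(wheat | x) = 0.000632608 / 0.004514058 ≈ 0.1401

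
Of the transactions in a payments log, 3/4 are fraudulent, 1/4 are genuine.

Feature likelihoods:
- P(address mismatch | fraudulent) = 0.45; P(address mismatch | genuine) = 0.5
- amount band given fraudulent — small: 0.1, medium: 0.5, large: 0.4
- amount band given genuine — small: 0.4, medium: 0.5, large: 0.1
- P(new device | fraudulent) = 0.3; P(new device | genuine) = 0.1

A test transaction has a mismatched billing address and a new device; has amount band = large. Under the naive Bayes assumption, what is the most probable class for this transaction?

fraudulent

fraudulent: 0.75 × 0.45 × 0.4 × 0.3 = 0.0405
genuine: 0.25 × 0.5 × 0.1 × 0.1 = 0.00125
Highest score → fraudulent.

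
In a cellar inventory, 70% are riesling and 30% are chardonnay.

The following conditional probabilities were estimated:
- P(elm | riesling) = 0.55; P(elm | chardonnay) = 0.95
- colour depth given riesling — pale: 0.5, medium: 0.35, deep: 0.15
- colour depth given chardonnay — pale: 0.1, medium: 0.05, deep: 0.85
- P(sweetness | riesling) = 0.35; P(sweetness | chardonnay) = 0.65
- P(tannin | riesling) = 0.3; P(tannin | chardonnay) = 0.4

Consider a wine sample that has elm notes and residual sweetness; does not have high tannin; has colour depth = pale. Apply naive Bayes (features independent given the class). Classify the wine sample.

riesling: 0.7 × 0.55 × 0.5 × 0.35 × (1−0.3) = 0.0471625
chardonnay: 0.3 × 0.95 × 0.1 × 0.65 × (1−0.4) = 0.011115
Highest score → riesling.

riesling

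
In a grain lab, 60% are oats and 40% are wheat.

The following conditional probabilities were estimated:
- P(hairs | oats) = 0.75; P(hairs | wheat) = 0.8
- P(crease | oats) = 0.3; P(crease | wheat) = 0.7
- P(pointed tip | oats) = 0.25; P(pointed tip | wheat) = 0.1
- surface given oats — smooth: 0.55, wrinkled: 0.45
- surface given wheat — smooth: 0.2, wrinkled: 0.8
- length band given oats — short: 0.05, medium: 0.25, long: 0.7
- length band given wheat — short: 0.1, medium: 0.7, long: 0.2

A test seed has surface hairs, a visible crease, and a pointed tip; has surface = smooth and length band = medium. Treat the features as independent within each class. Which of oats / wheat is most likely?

oats

oats: 0.6 × 0.75 × 0.3 × 0.25 × 0.55 × 0.25 = 0.004640625
wheat: 0.4 × 0.8 × 0.7 × 0.1 × 0.2 × 0.7 = 0.003136
Highest score → oats.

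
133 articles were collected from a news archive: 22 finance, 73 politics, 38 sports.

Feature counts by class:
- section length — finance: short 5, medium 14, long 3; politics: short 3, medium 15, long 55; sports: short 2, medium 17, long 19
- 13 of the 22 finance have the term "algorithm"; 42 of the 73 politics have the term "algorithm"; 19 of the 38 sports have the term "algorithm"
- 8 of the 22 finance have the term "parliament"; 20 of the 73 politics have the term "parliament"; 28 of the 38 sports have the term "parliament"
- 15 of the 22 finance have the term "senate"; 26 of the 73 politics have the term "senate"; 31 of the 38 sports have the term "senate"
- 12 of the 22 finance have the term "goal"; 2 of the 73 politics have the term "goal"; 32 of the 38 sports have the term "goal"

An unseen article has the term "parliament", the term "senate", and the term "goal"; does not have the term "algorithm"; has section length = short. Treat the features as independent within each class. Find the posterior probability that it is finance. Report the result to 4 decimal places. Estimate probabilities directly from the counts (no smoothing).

0.3518

finance: (22/133) × (5/22) × (9/22) × (8/22) × (15/22) × (12/22) ≈ 0.00207985
politics: (73/133) × (3/73) × (31/73) × (20/73) × (26/73) × (2/73) ≈ 0.0000256079
sports: (38/133) × (2/38) × (19/38) × (28/38) × (31/38) × (32/38) ≈ 0.00380599
P(finance | x) = 0.00207985 / 0.0059114479 ≈ 0.3518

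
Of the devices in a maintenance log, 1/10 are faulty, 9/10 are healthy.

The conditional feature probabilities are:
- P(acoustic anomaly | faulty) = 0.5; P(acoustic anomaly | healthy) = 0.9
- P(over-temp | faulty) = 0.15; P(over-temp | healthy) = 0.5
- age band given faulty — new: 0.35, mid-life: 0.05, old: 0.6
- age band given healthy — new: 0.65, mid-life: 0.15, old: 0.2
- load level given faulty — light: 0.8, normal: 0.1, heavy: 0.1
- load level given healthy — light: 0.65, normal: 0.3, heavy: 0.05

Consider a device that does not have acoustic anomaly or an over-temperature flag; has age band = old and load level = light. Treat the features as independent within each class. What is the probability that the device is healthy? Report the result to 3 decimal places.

faulty: 0.1 × (1−0.5) × (1−0.15) × 0.6 × 0.8 = 0.0204
healthy: 0.9 × (1−0.9) × (1−0.5) × 0.2 × 0.65 = 0.00585
P(healthy | x) = 0.00585 / 0.02625 ≈ 0.223

0.223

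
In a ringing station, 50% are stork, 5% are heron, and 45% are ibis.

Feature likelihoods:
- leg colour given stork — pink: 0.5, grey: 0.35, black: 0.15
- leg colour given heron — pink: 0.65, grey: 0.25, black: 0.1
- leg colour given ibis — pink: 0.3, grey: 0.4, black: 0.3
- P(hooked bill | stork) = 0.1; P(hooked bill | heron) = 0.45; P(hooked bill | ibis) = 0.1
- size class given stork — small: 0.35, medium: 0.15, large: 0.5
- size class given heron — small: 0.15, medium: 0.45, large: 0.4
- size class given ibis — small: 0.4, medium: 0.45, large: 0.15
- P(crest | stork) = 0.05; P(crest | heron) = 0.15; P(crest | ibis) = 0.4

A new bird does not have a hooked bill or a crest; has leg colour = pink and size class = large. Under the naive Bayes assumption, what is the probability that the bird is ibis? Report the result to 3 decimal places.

0.088

stork: 0.5 × 0.5 × (1−0.1) × 0.5 × (1−0.05) = 0.106875
heron: 0.05 × 0.65 × (1−0.45) × 0.4 × (1−0.15) = 0.0060775
ibis: 0.45 × 0.3 × (1−0.1) × 0.15 × (1−0.4) = 0.010935
P(ibis | x) = 0.010935 / 0.1238875 ≈ 0.088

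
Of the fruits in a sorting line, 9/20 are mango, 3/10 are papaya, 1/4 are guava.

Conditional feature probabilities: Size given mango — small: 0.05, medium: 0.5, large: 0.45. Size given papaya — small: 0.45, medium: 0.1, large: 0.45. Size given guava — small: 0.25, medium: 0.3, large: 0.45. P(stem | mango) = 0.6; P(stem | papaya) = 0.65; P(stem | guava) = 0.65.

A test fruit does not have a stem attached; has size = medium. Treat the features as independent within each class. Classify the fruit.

mango: 0.45 × 0.5 × (1−0.6) = 0.09
papaya: 0.3 × 0.1 × (1−0.65) = 0.0105
guava: 0.25 × 0.3 × (1−0.65) = 0.02625
Highest score → mango.

mango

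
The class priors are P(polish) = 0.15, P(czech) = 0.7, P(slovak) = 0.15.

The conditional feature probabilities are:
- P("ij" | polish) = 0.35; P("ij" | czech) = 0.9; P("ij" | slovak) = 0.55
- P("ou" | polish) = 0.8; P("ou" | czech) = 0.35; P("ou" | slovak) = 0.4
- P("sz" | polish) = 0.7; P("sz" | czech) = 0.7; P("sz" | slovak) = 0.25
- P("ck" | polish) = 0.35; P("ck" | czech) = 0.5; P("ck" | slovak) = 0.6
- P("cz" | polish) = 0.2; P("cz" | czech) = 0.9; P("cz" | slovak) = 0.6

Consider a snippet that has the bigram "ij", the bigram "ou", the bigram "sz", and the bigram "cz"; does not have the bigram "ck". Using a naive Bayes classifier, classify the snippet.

polish: 0.15 × 0.35 × 0.8 × 0.7 × (1−0.35) × 0.2 = 0.003822
czech: 0.7 × 0.9 × 0.35 × 0.7 × (1−0.5) × 0.9 = 0.0694575
slovak: 0.15 × 0.55 × 0.4 × 0.25 × (1−0.6) × 0.6 = 0.00198
Highest score → czech.

czech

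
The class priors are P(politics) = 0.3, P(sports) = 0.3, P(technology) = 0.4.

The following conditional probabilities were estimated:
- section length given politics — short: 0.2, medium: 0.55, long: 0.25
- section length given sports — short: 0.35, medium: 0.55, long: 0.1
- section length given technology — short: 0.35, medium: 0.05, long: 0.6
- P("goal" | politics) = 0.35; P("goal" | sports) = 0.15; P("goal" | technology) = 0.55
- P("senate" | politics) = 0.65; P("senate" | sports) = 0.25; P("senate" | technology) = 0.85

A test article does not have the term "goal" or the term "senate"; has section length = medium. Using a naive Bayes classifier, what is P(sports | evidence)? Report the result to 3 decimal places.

politics: 0.3 × 0.55 × (1−0.35) × (1−0.65) = 0.0375375
sports: 0.3 × 0.55 × (1−0.15) × (1−0.25) = 0.1051875
technology: 0.4 × 0.05 × (1−0.55) × (1−0.85) = 0.00135
P(sports | x) = 0.1051875 / 0.144075 ≈ 0.730

0.730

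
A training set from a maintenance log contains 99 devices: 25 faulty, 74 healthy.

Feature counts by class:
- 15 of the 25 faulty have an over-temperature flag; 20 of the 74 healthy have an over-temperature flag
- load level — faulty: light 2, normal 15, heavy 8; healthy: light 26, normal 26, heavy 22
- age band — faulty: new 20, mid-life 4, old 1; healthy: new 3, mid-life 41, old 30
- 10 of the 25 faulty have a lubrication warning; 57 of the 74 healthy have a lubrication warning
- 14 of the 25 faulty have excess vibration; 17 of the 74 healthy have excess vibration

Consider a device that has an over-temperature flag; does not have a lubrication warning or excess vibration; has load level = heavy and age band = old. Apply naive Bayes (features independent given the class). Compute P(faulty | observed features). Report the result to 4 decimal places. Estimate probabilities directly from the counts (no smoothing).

0.1062

faulty: (25/99) × (15/25) × (8/25) × (1/25) × (15/25) × (11/25) = 0.000512
healthy: (74/99) × (20/74) × (22/74) × (30/74) × (17/74) × (57/74) ≈ 0.00430859
P(faulty | x) = 0.000512 / 0.00482059 ≈ 0.1062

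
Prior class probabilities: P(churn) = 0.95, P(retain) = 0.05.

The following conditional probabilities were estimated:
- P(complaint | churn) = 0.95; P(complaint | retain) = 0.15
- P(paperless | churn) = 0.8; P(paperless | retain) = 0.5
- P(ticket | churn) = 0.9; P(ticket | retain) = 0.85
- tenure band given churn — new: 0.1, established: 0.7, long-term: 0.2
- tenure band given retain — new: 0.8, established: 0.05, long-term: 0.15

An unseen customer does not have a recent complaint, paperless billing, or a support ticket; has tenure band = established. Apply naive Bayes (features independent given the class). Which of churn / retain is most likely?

churn

churn: 0.95 × (1−0.95) × (1−0.8) × (1−0.9) × 0.7 = 0.000665
retain: 0.05 × (1−0.15) × (1−0.5) × (1−0.85) × 0.05 = 0.000159375
Highest score → churn.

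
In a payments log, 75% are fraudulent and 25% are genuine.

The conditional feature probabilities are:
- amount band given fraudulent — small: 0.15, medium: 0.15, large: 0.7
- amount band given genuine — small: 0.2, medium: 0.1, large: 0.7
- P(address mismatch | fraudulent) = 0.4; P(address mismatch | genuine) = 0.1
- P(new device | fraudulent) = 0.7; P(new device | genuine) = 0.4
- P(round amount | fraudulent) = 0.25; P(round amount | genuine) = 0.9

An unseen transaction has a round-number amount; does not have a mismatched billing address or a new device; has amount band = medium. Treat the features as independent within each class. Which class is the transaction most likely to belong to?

fraudulent: 0.75 × 0.15 × (1−0.4) × (1−0.7) × 0.25 = 0.0050625
genuine: 0.25 × 0.1 × (1−0.1) × (1−0.4) × 0.9 = 0.01215
Highest score → genuine.

genuine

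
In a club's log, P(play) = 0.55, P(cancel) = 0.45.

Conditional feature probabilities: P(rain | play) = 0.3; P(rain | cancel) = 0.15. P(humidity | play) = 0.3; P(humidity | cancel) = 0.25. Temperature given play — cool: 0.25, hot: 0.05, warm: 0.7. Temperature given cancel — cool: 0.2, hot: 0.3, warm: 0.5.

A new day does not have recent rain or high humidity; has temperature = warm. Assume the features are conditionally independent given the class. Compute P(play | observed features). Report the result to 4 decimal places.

0.5681

play: 0.55 × (1−0.3) × (1−0.3) × 0.7 = 0.18865
cancel: 0.45 × (1−0.15) × (1−0.25) × 0.5 = 0.1434375
P(play | x) = 0.18865 / 0.3320875 ≈ 0.5681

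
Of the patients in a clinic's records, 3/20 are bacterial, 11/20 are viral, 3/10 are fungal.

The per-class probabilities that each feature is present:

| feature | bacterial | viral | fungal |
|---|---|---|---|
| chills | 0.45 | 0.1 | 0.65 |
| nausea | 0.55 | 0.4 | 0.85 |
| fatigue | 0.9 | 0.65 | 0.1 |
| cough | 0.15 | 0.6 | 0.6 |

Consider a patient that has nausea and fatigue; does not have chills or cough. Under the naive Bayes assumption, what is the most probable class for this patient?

bacterial: 0.15 × (1−0.45) × 0.55 × 0.9 × (1−0.15) = 0.034711875
viral: 0.55 × (1−0.1) × 0.4 × 0.65 × (1−0.6) = 0.05148
fungal: 0.3 × (1−0.65) × 0.85 × 0.1 × (1−0.6) = 0.00357
Highest score → viral.

viral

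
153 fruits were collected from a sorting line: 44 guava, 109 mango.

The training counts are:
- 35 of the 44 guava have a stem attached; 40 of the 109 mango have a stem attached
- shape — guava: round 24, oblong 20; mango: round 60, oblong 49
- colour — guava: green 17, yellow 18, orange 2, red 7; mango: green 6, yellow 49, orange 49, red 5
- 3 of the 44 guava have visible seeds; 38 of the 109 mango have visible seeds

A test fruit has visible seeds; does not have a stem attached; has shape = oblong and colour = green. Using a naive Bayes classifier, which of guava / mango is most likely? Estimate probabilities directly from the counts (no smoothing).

mango

guava: (44/153) × (9/44) × (20/44) × (17/44) × (3/44) ≈ 0.000704358
mango: (109/153) × (69/109) × (49/109) × (6/109) × (38/109) ≈ 0.00389053
Highest score → mango.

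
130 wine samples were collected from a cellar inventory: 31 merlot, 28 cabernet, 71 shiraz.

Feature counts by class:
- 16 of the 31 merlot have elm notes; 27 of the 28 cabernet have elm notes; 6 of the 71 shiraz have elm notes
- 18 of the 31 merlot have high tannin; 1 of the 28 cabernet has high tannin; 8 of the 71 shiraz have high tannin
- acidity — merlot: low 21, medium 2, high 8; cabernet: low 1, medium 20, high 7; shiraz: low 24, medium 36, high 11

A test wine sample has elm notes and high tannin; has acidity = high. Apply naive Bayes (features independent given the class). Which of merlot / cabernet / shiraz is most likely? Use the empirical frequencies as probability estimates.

merlot: (31/130) × (16/31) × (18/31) × (8/31) ≈ 0.0184423
cabernet: (28/130) × (27/28) × (1/28) × (7/28) ≈ 0.0018544
shiraz: (71/130) × (6/71) × (8/71) × (11/71) ≈ 0.000805701
Highest score → merlot.

merlot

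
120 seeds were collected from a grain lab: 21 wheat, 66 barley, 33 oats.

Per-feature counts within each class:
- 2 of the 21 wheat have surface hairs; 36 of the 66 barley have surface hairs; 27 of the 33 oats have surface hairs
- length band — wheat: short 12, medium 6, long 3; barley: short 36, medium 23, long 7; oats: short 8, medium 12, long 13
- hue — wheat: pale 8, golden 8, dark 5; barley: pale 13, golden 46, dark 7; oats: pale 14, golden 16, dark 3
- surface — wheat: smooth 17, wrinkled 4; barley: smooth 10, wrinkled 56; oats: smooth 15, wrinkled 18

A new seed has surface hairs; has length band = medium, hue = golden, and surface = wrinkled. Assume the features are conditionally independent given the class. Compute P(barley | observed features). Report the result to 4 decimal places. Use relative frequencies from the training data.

wheat: (21/120) × (2/21) × (6/21) × (8/21) × (4/21) ≈ 0.000345535
barley: (66/120) × (36/66) × (23/66) × (46/66) × (56/66) ≈ 0.0618249
oats: (33/120) × (27/33) × (12/33) × (16/33) × (18/33) ≈ 0.0216379
P(barley | x) = 0.0618249 / 0.083808335 ≈ 0.7377

0.7377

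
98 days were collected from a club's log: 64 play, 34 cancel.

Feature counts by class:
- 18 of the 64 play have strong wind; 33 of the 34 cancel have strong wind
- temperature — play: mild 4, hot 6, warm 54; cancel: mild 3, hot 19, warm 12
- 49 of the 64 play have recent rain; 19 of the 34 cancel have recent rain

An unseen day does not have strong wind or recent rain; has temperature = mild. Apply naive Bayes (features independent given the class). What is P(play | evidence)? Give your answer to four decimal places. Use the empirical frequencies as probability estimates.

play: (64/98) × (46/64) × (4/64) × (15/64) ≈ 0.0068758
cancel: (34/98) × (1/34) × (3/34) × (15/34) ≈ 0.000397218
P(play | x) = 0.0068758 / 0.007273018 ≈ 0.9454

0.9454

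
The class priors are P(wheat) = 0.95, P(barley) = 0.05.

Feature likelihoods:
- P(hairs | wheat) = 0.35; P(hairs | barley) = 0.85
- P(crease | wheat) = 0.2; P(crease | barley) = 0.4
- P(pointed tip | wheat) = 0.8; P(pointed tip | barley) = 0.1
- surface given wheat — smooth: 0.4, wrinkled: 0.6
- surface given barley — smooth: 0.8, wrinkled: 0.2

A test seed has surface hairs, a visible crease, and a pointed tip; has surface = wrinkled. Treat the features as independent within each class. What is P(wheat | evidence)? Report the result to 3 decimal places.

0.989

wheat: 0.95 × 0.35 × 0.2 × 0.8 × 0.6 = 0.03192
barley: 0.05 × 0.85 × 0.4 × 0.1 × 0.2 = 0.00034
P(wheat | x) = 0.03192 / 0.03226 ≈ 0.989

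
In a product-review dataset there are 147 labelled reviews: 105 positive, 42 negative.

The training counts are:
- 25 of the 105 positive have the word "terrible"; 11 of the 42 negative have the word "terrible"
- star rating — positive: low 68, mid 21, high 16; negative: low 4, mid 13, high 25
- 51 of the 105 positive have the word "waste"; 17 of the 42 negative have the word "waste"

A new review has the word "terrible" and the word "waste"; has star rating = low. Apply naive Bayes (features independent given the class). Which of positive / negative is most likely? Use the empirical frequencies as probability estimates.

positive

positive: (105/147) × (25/105) × (68/105) × (51/105) ≈ 0.0534962
negative: (42/147) × (11/42) × (4/42) × (17/42) ≈ 0.0028846
Highest score → positive.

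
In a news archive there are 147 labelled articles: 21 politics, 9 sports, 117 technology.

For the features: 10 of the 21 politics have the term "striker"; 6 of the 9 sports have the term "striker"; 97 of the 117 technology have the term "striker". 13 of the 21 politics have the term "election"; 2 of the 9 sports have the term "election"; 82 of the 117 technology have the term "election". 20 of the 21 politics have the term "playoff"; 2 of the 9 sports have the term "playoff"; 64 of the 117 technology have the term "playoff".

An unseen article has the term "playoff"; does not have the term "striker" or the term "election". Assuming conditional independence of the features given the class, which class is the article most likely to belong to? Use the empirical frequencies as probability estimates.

politics: (21/147) × (11/21) × (8/21) × (20/21) ≈ 0.0271492
sports: (9/147) × (3/9) × (7/9) × (2/9) ≈ 0.00352734
technology: (117/147) × (20/117) × (35/117) × (64/117) ≈ 0.0222633
Highest score → politics.

politics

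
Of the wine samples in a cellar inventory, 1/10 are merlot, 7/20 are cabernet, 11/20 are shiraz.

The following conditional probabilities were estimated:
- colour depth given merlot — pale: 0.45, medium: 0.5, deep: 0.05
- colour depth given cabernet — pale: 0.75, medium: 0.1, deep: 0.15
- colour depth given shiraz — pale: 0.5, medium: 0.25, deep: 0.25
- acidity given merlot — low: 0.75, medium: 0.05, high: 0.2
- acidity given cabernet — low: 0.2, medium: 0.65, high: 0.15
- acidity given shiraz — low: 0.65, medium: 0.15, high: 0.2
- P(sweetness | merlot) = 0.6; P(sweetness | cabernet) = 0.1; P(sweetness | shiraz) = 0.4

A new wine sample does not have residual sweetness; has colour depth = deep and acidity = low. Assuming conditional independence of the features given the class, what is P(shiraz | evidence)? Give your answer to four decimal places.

0.8304

merlot: 0.1 × 0.05 × 0.75 × (1−0.6) = 0.0015
cabernet: 0.35 × 0.15 × 0.2 × (1−0.1) = 0.00945
shiraz: 0.55 × 0.25 × 0.65 × (1−0.4) = 0.053625
P(shiraz | x) = 0.053625 / 0.064575 ≈ 0.8304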